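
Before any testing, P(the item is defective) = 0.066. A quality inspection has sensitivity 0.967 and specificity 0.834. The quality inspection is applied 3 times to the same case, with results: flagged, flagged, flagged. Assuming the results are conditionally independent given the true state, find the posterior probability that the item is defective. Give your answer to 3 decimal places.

Posterior P(H) ≈ 0.933

Let H be the event that the item is defective; start with P(H) = 0.066. P('flagged'|H) = 0.967, P('flagged'|¬H) = 0.166.
Update on result 1 ('flagged'): P(H) ← 0.967·0.0660 / (0.967·0.0660 + 0.166·0.9340) = 0.063822/0.21887 = 0.2916.
Update on result 2 ('flagged'): P(H) ← 0.967·0.2916 / (0.967·0.2916 + 0.166·0.7084) = 0.28198/0.39957 = 0.7057.
Update on result 3 ('flagged'): P(H) ← 0.967·0.7057 / (0.967·0.7057 + 0.166·0.2943) = 0.68241/0.73127 = 0.9332.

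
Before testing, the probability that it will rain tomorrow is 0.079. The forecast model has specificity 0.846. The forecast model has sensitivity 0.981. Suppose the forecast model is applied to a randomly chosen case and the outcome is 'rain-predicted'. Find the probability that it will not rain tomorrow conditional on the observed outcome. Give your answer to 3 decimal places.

P(¬H | E) ≈ 0.647

Write H for 'it will rain tomorrow'. Prior odds H:¬H = 0.079/0.921 = 0.085776. For the 'rain-predicted' outcome, the likelihood ratio is 0.981/0.154 = 6.3701.
Posterior odds = 0.085776 × 6.3701 = 0.54641, so P(H|E) = 0.54641/(1+0.54641) = 0.353. Then P(¬H|E) = 1 − 0.353 = 0.647.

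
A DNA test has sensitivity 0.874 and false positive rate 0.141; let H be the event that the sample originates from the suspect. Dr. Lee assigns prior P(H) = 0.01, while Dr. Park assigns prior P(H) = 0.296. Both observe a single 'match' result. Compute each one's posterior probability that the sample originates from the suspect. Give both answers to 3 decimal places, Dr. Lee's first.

P('+'|H) = 0.874, P('+'|¬H) = 0.141.
Dr. Lee: numerator 0.874·0.01 = 0.0087400; evidence = 0.0087400+0.141·0.99 = 0.14833; posterior = 0.059.
Dr. Park: numerator 0.874·0.296 = 0.25870; evidence = 0.25870+0.141·0.704 = 0.35797; posterior = 0.723.

Dr. Lee: 0.059; Dr. Park: 0.723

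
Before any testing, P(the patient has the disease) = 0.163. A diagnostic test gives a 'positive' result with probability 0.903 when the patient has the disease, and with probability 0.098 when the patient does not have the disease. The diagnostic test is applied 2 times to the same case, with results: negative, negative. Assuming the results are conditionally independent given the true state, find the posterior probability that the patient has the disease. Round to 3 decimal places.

Posterior P(H) ≈ 0.002

Let H be the event that the patient has the disease; start with P(H) = 0.163. P('positive'|H) = 0.903, P('positive'|¬H) = 0.098.
Update on result 1 ('negative'): P(H) ← 0.097·0.1630 / (0.097·0.1630 + 0.902·0.8370) = 0.015811/0.77079 = 0.0205.
Update on result 2 ('negative'): P(H) ← 0.097·0.0205 / (0.097·0.0205 + 0.902·0.9795) = 0.0019897/0.88549 = 0.0022.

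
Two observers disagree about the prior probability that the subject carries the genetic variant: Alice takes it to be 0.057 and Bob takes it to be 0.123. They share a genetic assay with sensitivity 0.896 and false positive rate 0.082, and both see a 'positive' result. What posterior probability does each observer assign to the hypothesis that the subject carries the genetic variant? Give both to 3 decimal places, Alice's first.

Alice: 0.398; Bob: 0.605

The likelihood ratio for a 'positive' result is 0.896/0.082 = 10.927.
Alice: prior odds 0.057/0.943 = 0.060445; posterior odds 0.66048; posterior probability 0.398.
Bob: prior odds 0.123/0.877 = 0.14025; posterior odds 1.5325; posterior probability 0.605.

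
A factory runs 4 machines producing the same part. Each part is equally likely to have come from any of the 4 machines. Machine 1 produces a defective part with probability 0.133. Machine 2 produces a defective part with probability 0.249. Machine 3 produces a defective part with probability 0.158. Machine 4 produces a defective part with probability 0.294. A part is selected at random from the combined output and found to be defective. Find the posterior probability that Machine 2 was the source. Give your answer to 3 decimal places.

Posterior probability ≈ 0.299

Tabulate prior·likelihood by source: [1] prior 0.25, lik 0.133, product 0.03325; [2] prior 0.25, lik 0.249, product 0.06225; [3] prior 0.25, lik 0.158, product 0.03950; [4] prior 0.25, lik 0.294, product 0.07350.
Normalizing constant = 0.20850; the posterior for Machine 2 is its product over the sum, 0.06225/0.20850 = 0.299.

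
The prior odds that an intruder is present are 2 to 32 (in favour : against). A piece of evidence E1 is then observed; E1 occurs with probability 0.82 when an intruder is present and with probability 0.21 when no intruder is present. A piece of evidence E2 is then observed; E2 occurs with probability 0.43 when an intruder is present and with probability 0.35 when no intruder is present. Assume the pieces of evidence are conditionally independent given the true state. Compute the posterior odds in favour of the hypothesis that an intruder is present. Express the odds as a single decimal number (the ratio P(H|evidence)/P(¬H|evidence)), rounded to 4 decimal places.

Posterior odds ≈ 0.2998

Prior odds = 2/32 = 0.062500. In log-odds, ln(0.062500) = -2.7726.
Add log likelihood ratios: ln(3.9048) + ln(1.2286) = 1.5680.
Posterior log-odds = -1.2045, so posterior odds = exp(-1.2045) = 0.29983.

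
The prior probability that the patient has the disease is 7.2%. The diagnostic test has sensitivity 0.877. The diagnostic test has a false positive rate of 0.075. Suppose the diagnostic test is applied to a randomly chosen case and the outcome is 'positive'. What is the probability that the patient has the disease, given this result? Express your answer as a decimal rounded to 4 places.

Let H be the event that the patient has the disease. P(H) = 0.072, so P(¬H) = 0.928. With E the 'positive' result, P(E|H) = 0.877 and P(E|¬H) = 0.075.
P(E) = 0.877·0.072 + 0.075·0.928 = 0.063144 + 0.069600 = 0.13274.
By Bayes' theorem, P(H|E) = 0.063144 / 0.13274 = 0.4757.

P(H | E) ≈ 0.4757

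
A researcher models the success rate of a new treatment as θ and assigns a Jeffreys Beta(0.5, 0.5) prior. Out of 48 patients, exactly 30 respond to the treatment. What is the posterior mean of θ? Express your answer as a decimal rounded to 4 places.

Posterior mean ≈ 0.6224

The binomial likelihood is conjugate to the Beta prior: with 30 successes and 18 failures, the posterior is Beta(0.5+30, 0.5+18) = Beta(30.5, 18.5).
Posterior mean = α/(α+β) = 30.5/49 = 0.6224.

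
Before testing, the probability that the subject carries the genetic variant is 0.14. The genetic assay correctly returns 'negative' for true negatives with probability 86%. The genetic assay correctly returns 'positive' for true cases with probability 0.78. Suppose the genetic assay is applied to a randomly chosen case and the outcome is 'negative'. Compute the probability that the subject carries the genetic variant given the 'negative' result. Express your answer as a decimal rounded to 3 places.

Write H for 'the subject carries the genetic variant'. Prior odds H:¬H = 0.14/0.86 = 0.16279. For the 'negative' outcome, the likelihood ratio is 0.22/0.86 = 0.25581.
Posterior odds = 0.16279 × 0.25581 = 0.041644, so P(H|E) = 0.041644/(1+0.041644) = 0.040.

P(H | E) ≈ 0.040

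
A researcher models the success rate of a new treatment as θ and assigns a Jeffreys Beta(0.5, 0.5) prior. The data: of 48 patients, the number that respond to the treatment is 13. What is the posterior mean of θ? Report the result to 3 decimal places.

The binomial likelihood is conjugate to the Beta prior: with 13 successes and 35 failures, the posterior is Beta(0.5+13, 0.5+35) = Beta(13.5, 35.5).
Posterior mean = α/(α+β) = 13.5/49 = 0.276.

Posterior mean ≈ 0.276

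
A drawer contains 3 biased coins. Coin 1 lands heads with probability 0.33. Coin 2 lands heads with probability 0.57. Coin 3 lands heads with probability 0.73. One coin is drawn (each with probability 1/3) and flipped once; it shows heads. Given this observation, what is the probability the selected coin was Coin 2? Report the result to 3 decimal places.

P(heads|C1) = 0.33; P(heads|C2) = 0.57; P(heads|C3) = 0.73.
Prior × likelihood for each source: 0.333333·0.33=0.1100, 0.333333·0.57=0.1900, 0.333333·0.73=0.2433. Summing gives P(heads) = 0.54333.
P(Coin 2 | heads) = 0.1900 / 0.54333 = 0.350.

Posterior probability ≈ 0.350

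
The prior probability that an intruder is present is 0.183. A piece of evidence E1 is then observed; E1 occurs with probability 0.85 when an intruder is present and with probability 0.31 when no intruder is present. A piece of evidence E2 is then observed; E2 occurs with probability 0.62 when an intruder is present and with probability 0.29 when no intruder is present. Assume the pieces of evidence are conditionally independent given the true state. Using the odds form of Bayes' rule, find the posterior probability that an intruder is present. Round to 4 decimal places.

Posterior probability ≈ 0.5677

Prior odds = 0.183/(1−0.183) = 0.22399. In log-odds, ln(0.22399) = -1.4962.
Add log likelihood ratios: ln(2.7419) + ln(2.1379) = 1.7685.
Posterior log-odds = 0.27235, so posterior odds = exp(0.27235) = 1.3130. Converting, P(H|E) = 1.3130/2.3130 = 0.5677.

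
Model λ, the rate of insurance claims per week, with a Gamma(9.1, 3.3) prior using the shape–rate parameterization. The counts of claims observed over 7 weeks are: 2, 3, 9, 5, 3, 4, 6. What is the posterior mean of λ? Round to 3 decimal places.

Posterior mean ≈ 3.990

Total count ∑xᵢ = 32 over n = 7 weeks.
Gamma is conjugate to the Poisson likelihood: posterior is Gamma(shape = 9.1+32 = 41.1, rate = 3.3+7 = 10.3).
E[λ | data] = 41.1/10.3 = 3.990.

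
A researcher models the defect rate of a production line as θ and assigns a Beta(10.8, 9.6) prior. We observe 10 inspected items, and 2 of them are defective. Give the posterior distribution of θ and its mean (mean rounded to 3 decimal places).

Posterior: Beta(12.8, 17.6); mean ≈ 0.421

Observing 2 successes and 8 failures updates Beta(10.8, 9.6) by adding the success and failure counts to the two shape parameters: α = 10.8+2 = 12.8, β = 9.6+8 = 17.6.
Posterior mean = α/(α+β) = 12.8/30.4 = 0.421.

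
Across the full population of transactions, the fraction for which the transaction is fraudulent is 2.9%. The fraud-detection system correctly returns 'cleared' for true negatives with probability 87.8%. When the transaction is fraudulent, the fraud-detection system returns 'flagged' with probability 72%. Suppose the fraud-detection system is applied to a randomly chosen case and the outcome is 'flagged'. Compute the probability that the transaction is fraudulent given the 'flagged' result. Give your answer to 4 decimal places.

P(H | E) ≈ 0.1498

Let H be the event that the transaction is fraudulent. P(H) = 0.029, so P(¬H) = 0.971. With E the 'flagged' result, P(E|H) = 0.72 and P(E|¬H) = 0.122.
P(E) = 0.72·0.029 + 0.122·0.971 = 0.020880 + 0.11846 = 0.13934.
By Bayes' theorem, P(H|E) = 0.020880 / 0.13934 = 0.1498.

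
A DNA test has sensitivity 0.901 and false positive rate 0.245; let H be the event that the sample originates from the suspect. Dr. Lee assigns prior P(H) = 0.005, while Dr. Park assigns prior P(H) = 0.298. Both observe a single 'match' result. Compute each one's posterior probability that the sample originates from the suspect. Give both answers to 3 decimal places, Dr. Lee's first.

Dr. Lee: 0.018; Dr. Park: 0.610

The likelihood ratio for a 'match' result is 0.901/0.245 = 3.6776.
Dr. Lee: prior odds 0.005/0.995 = 0.0050251; posterior odds 0.018480; posterior probability 0.018.
Dr. Park: prior odds 0.298/0.702 = 0.42450; posterior odds 1.5611; posterior probability 0.610.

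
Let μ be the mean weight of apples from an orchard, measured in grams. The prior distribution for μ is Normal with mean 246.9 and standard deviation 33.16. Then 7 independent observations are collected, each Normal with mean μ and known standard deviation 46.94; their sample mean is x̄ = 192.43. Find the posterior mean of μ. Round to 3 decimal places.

With known σ, the Normal prior is conjugate. Weight on the data is w = (n/σ²)/(n/σ² + 1/τ₀²) = 0.00317696/(0.00317696+0.00090943) = 0.77745.
Posterior mean = w·x̄ + (1−w)·μ₀ = 0.77745·192.43 + 0.22255·246.9 = 204.552.

Posterior mean ≈ 204.552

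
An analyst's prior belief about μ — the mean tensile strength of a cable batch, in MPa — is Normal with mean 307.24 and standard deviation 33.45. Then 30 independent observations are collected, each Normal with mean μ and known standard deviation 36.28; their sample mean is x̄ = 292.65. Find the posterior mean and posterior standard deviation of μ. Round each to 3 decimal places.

With known σ, the Normal prior is conjugate. Weight on the data is w = (n/σ²)/(n/σ² + 1/τ₀²) = 0.0227922/(0.0227922+0.00089373) = 0.96227.
Posterior mean = w·x̄ + (1−w)·μ₀ = 0.96227·292.65 + 0.037733·307.24 = 293.201. Posterior variance = 1/(0.0227922+0.00089373) = 42.2191, so SD = 6.498.

Posterior mean ≈ 293.201; posterior SD ≈ 6.498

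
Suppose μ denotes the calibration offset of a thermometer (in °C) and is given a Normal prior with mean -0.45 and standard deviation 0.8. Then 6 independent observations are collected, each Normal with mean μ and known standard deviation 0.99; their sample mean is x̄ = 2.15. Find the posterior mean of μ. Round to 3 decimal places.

Prior precision 1/τ₀² = 1/0.8² = 1.56250; data precision n/σ² = 6/0.99² = 6.12182.
Posterior precision = 1.56250 + 6.12182 = 7.68432.
Posterior mean = (1.56250·-0.45 + 6.12182·2.15) / 7.68432 = 1.621.

Posterior mean ≈ 1.621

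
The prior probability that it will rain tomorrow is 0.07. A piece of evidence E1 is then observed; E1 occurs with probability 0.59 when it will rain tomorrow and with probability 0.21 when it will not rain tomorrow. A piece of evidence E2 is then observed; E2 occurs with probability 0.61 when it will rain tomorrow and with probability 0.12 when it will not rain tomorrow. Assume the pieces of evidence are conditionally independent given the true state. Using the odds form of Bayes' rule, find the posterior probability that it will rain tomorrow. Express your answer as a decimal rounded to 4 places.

Posterior probability ≈ 0.5181

Prior odds = 0.07/(1−0.07) = 0.075269.
Likelihood ratio for E1 = 0.59/0.21 = 2.8095.
Likelihood ratio for E2 = 0.61/0.12 = 5.0833.
Posterior odds = prior odds × LR₁ × LR₂ = 1.0750.
Posterior probability = odds/(1+odds) = 1.0750/2.0750 = 0.5181.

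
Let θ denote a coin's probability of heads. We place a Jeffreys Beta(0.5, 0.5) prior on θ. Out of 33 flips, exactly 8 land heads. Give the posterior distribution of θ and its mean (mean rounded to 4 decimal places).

The binomial likelihood is conjugate to the Beta prior: with 8 successes and 25 failures, the posterior is Beta(0.5+8, 0.5+25) = Beta(8.5, 25.5).
E[θ | data] = 8.5/(8.5+25.5) = 0.2500.

Posterior: Beta(8.5, 25.5); mean ≈ 0.2500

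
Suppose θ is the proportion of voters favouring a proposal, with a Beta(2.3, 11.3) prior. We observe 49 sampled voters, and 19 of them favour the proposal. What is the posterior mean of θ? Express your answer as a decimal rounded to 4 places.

Posterior mean ≈ 0.3403

The binomial likelihood is conjugate to the Beta prior: with 19 successes and 30 failures, the posterior is Beta(2.3+19, 11.3+30) = Beta(21.3, 41.3).
E[θ | data] = 21.3/(21.3+41.3) = 0.3403.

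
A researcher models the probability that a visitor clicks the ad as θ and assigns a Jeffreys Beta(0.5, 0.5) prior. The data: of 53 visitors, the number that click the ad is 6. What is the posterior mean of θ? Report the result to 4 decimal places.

Posterior mean ≈ 0.1204

The binomial likelihood is conjugate to the Beta prior: with 6 successes and 47 failures, the posterior is Beta(0.5+6, 0.5+47) = Beta(6.5, 47.5).
E[θ | data] = 6.5/(6.5+47.5) = 0.1204.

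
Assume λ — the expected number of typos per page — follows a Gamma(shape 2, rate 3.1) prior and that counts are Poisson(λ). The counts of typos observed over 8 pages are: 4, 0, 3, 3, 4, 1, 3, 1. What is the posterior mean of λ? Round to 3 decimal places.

Total count ∑xᵢ = 19 over n = 8 pages.
Gamma is conjugate to the Poisson likelihood: posterior is Gamma(shape = 2+19 = 21, rate = 3.1+8 = 11.1).
Posterior mean = shape/rate = 21/11.1 = 1.892.

Posterior mean ≈ 1.892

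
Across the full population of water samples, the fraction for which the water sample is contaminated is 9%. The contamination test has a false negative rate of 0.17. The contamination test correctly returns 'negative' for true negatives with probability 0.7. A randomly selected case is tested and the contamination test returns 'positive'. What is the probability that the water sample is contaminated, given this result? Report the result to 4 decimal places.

Let H be the event that the water sample is contaminated. P(H) = 0.09, so P(¬H) = 0.91. With E the 'positive' result, P(E|H) = 0.83 and P(E|¬H) = 0.3.
P(E) = 0.83·0.09 + 0.3·0.91 = 0.074700 + 0.27300 = 0.34770.
By Bayes' theorem, P(H|E) = 0.074700 / 0.34770 = 0.2148.

P(H | E) ≈ 0.2148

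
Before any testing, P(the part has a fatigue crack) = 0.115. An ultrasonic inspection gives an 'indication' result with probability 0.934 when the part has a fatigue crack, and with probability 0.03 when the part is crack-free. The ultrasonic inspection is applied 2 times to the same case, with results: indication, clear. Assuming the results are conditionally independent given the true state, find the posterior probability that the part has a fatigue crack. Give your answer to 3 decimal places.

With H the event that the part has a fatigue crack, the joint likelihood of the observed sequence is P(data|H) = 0.934·0.066 = 0.061644 and P(data|¬H) = 0.03·0.97 = 0.029100.
Bayes: P(H|data) = 0.115·0.061644 / (0.115·0.061644 + 0.885·0.029100) = 0.0070891/0.032843 = 0.2158.

Posterior P(H) ≈ 0.216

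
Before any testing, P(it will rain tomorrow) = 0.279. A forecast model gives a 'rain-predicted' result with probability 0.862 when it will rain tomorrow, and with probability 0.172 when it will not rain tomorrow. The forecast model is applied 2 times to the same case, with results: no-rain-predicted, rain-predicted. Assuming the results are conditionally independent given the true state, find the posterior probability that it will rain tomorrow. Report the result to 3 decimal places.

Let H be the event that it will rain tomorrow; start with P(H) = 0.279. P('rain-predicted'|H) = 0.862, P('rain-predicted'|¬H) = 0.172.
Update on result 1 ('no-rain-predicted'): P(H) ← 0.138·0.2790 / (0.138·0.2790 + 0.828·0.7210) = 0.038502/0.63549 = 0.0606.
Update on result 2 ('rain-predicted'): P(H) ← 0.862·0.0606 / (0.862·0.0606 + 0.172·0.9394) = 0.052225/0.21380 = 0.2443.

Posterior P(H) ≈ 0.244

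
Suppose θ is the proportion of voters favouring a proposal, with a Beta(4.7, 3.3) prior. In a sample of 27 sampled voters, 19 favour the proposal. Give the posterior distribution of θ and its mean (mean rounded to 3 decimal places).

Posterior: Beta(23.7, 11.3); mean ≈ 0.677

Observing 19 successes and 8 failures updates Beta(4.7, 3.3) by adding the success and failure counts to the two shape parameters: α = 4.7+19 = 23.7, β = 3.3+8 = 11.3.
Posterior mean = α/(α+β) = 23.7/35 = 0.677.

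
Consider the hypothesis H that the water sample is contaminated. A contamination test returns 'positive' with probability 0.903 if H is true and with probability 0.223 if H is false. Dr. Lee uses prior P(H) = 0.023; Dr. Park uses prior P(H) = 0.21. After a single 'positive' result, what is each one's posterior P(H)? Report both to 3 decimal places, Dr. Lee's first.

P('+'|H) = 0.903, P('+'|¬H) = 0.223.
Dr. Lee: numerator 0.903·0.023 = 0.020769; evidence = 0.020769+0.223·0.977 = 0.23864; posterior = 0.087.
Dr. Park: numerator 0.903·0.21 = 0.18963; evidence = 0.18963+0.223·0.79 = 0.36580; posterior = 0.518.

Dr. Lee: 0.087; Dr. Park: 0.518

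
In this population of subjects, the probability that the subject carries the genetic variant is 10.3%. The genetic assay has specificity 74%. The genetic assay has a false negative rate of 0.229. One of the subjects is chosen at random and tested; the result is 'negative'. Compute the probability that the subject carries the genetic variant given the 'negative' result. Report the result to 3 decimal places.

P(H | E) ≈ 0.034

Let H be the event that the subject carries the genetic variant. P(H) = 0.103, so P(¬H) = 0.897. With E the 'negative' result, P(E|H) = 0.229 and P(E|¬H) = 0.74.
P(E) = 0.229·0.103 + 0.74·0.897 = 0.023587 + 0.66378 = 0.68737.
By Bayes' theorem, P(H|E) = 0.023587 / 0.68737 = 0.034.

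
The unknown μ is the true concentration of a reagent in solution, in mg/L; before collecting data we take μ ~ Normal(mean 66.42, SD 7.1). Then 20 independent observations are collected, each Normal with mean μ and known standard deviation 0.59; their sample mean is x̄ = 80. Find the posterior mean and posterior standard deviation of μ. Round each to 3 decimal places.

Posterior mean ≈ 79.995; posterior SD ≈ 0.132

With known σ, the Normal prior is conjugate. Weight on the data is w = (n/σ²)/(n/σ² + 1/τ₀²) = 57.4548/(57.4548+0.0198373) = 0.99965.
Posterior mean = w·x̄ + (1−w)·μ₀ = 0.99965·80 + 0.00034515·66.42 = 79.995. Posterior variance = 1/(57.4548+0.0198373) = 0.0173990, so SD = 0.132.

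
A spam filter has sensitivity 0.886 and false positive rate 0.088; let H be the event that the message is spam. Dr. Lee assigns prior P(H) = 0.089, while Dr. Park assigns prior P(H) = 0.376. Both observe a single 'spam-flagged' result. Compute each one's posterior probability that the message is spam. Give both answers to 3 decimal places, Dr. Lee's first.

P('+'|H) = 0.886, P('+'|¬H) = 0.088.
Dr. Lee: numerator 0.886·0.089 = 0.078854; evidence = 0.078854+0.088·0.911 = 0.15902; posterior = 0.496.
Dr. Park: numerator 0.886·0.376 = 0.33314; evidence = 0.33314+0.088·0.624 = 0.38805; posterior = 0.858.

Dr. Lee: 0.496; Dr. Park: 0.858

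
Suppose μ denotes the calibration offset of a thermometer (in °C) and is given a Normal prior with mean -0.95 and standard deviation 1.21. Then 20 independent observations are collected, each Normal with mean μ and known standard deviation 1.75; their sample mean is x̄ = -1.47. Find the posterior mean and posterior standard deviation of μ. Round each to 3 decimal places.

Posterior mean ≈ -1.421; posterior SD ≈ 0.372

With known σ, the Normal prior is conjugate. Weight on the data is w = (n/σ²)/(n/σ² + 1/τ₀²) = 6.53061/(6.53061+0.683013) = 0.90532.
Posterior mean = w·x̄ + (1−w)·μ₀ = 0.90532·-1.47 + 0.094684·-0.95 = -1.421. Posterior variance = 1/(6.53061+0.683013) = 0.138627, so SD = 0.372.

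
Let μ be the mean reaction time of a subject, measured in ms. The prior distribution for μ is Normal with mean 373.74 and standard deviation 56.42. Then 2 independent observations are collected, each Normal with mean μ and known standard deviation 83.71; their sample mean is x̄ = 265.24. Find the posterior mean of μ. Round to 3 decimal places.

Prior precision 1/τ₀² = 1/56.42² = 0.00031415; data precision n/σ² = 2/83.71² = 0.00028541.
Posterior precision = 0.00031415 + 0.00028541 = 0.00059956.
Posterior mean = (0.00031415·373.74 + 0.00028541·265.24) / 0.00059956 = 322.090.

Posterior mean ≈ 322.090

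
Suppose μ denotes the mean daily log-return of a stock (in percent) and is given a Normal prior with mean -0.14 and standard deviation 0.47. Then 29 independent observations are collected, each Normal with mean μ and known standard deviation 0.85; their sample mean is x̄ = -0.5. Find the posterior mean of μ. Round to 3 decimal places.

Posterior mean ≈ -0.464

Prior precision 1/τ₀² = 1/0.47² = 4.52694; data precision n/σ² = 29/0.85² = 40.1384.
Posterior precision = 4.52694 + 40.1384 = 44.6653.
Posterior mean = (4.52694·-0.14 + 40.1384·-0.5) / 44.6653 = -0.464.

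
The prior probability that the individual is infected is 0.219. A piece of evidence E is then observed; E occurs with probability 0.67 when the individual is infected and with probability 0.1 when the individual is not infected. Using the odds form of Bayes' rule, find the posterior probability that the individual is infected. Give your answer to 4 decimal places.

Prior odds = 0.219/(1−0.219) = 0.28041.
Likelihood ratio for E = 0.67/0.1 = 6.7000.
Posterior odds = prior odds × LR = 1.8787.
Posterior probability = odds/(1+odds) = 1.8787/2.8787 = 0.6526.

Posterior probability ≈ 0.6526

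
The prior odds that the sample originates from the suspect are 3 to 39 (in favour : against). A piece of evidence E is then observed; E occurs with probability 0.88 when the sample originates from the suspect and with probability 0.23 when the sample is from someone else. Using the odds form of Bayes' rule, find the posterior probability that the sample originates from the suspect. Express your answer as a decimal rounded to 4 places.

Prior odds = 3/39 = 0.076923. In log-odds, ln(0.076923) = -2.5649.
Add log likelihood ratio: ln(3.8261) = 1.3418.
Posterior log-odds = -1.2231, so posterior odds = exp(-1.2231) = 0.29431. Converting, P(H|E) = 0.29431/1.2943 = 0.2274.

Posterior probability ≈ 0.2274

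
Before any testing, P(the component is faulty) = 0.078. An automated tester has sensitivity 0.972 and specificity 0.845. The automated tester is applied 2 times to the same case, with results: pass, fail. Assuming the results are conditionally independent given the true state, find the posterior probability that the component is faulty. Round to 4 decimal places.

With H the event that the component is faulty, the joint likelihood of the observed sequence is P(data|H) = 0.028·0.972 = 0.027216 and P(data|¬H) = 0.845·0.155 = 0.13098.
Bayes: P(H|data) = 0.078·0.027216 / (0.078·0.027216 + 0.922·0.13098) = 0.0021228/0.12288 = 0.0173.

Posterior P(H) ≈ 0.0173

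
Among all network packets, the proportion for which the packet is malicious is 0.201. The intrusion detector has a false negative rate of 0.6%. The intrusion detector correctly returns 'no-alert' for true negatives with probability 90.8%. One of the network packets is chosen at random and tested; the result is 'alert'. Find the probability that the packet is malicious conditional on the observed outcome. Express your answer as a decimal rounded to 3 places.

P(H | E) ≈ 0.731

Let H be the event that the packet is malicious. P(H) = 0.201, so P(¬H) = 0.799. With E the 'alert' result, P(E|H) = 0.994 and P(E|¬H) = 0.092.
P(E) = 0.994·0.201 + 0.092·0.799 = 0.19979 + 0.073508 = 0.27330.
By Bayes' theorem, P(H|E) = 0.19979 / 0.27330 = 0.731.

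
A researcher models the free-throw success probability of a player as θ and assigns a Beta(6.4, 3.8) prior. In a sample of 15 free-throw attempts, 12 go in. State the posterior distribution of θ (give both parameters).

Observing 12 successes and 3 failures updates Beta(6.4, 3.8) by adding the success and failure counts to the two shape parameters: α = 6.4+12 = 18.4, β = 3.8+3 = 6.8.

Posterior: Beta(18.4, 6.8)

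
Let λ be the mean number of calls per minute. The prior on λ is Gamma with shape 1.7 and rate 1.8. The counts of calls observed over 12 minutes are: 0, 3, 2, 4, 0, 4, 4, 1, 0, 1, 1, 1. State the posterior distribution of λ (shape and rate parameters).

Total count ∑xᵢ = 21 over n = 12 minutes.
Gamma is conjugate to the Poisson likelihood: posterior is Gamma(shape = 1.7+21 = 22.7, rate = 1.8+12 = 13.8).

Posterior: Gamma(shape=22.7, rate=13.8)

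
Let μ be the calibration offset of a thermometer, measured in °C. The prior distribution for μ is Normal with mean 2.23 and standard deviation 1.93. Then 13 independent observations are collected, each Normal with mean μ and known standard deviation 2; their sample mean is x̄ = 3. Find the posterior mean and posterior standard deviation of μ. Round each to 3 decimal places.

Posterior mean ≈ 2.941; posterior SD ≈ 0.533

With known σ, the Normal prior is conjugate. Weight on the data is w = (n/σ²)/(n/σ² + 1/τ₀²) = 3.25000/(3.25000+0.268464) = 0.92370.
Posterior mean = w·x̄ + (1−w)·μ₀ = 0.92370·3 + 0.076301·2.23 = 2.941. Posterior variance = 1/(3.25000+0.268464) = 0.284215, so SD = 0.533.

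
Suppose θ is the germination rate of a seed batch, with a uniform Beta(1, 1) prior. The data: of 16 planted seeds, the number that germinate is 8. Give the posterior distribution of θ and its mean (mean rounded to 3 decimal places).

The binomial likelihood is conjugate to the Beta prior: with 8 successes and 8 failures, the posterior is Beta(1+8, 1+8) = Beta(9, 9).
E[θ | data] = 9/(9+9) = 0.500.

Posterior: Beta(9, 9); mean ≈ 0.500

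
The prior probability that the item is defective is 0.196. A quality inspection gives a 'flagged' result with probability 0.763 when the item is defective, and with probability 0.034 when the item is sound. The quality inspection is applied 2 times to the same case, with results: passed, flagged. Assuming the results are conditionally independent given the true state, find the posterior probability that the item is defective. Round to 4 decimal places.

Posterior P(H) ≈ 0.5731

With H the event that the item is defective, the joint likelihood of the observed sequence is P(data|H) = 0.237·0.763 = 0.18083 and P(data|¬H) = 0.966·0.034 = 0.032844.
Bayes: P(H|data) = 0.196·0.18083 / (0.196·0.18083 + 0.804·0.032844) = 0.035443/0.061849 = 0.5731.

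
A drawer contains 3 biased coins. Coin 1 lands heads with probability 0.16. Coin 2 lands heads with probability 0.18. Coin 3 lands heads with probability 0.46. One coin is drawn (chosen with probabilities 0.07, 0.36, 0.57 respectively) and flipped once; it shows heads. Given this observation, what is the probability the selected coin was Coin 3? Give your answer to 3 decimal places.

Tabulate prior·likelihood by source: [1] prior 0.07, lik 0.16, product 0.01120; [2] prior 0.36, lik 0.18, product 0.06480; [3] prior 0.57, lik 0.46, product 0.2622.
Normalizing constant = 0.33820; the posterior for Coin 3 is its product over the sum, 0.2622/0.33820 = 0.775.

Posterior probability ≈ 0.775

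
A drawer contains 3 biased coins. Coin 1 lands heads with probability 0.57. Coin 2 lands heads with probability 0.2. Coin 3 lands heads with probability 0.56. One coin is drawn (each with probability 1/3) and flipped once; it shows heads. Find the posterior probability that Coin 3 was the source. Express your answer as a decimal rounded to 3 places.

P(heads|C1) = 0.57; P(heads|C2) = 0.2; P(heads|C3) = 0.56.
Prior × likelihood for each source: 0.333333·0.57=0.1900, 0.333333·0.2=0.06667, 0.333333·0.56=0.1867. Summing gives P(heads) = 0.44333.
P(Coin 3 | heads) = 0.1867 / 0.44333 = 0.421.

Posterior probability ≈ 0.421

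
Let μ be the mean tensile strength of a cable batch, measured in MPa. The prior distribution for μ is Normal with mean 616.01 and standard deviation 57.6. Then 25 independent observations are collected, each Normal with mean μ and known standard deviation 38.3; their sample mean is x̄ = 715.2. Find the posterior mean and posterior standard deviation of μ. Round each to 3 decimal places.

With known σ, the Normal prior is conjugate. Weight on the data is w = (n/σ²)/(n/σ² + 1/τ₀²) = 0.0170429/(0.0170429+0.00030141) = 0.98262.
Posterior mean = w·x̄ + (1−w)·μ₀ = 0.98262·715.2 + 0.017378·616.01 = 713.476. Posterior variance = 1/(0.0170429+0.00030141) = 57.6559, so SD = 7.593.

Posterior mean ≈ 713.476; posterior SD ≈ 7.593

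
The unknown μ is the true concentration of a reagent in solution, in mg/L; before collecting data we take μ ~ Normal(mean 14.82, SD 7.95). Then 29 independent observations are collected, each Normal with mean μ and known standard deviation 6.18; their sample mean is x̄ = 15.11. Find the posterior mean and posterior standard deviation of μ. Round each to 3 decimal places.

Posterior mean ≈ 15.104; posterior SD ≈ 1.136

With known σ, the Normal prior is conjugate. Weight on the data is w = (n/σ²)/(n/σ² + 1/τ₀²) = 0.759313/(0.759313+0.0158222) = 0.97959.
Posterior mean = w·x̄ + (1−w)·μ₀ = 0.97959·15.11 + 0.020412·14.82 = 15.104. Posterior variance = 1/(0.759313+0.0158222) = 1.29010, so SD = 1.136.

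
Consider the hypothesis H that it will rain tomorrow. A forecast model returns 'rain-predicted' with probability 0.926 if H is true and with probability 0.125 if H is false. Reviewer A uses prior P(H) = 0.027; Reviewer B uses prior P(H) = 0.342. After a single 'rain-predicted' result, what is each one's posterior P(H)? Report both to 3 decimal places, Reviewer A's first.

Reviewer A: 0.171; Reviewer B: 0.794

P('+'|H) = 0.926, P('+'|¬H) = 0.125.
Reviewer A: numerator 0.926·0.027 = 0.025002; evidence = 0.025002+0.125·0.973 = 0.14663; posterior = 0.171.
Reviewer B: numerator 0.926·0.342 = 0.31669; evidence = 0.31669+0.125·0.658 = 0.39894; posterior = 0.794.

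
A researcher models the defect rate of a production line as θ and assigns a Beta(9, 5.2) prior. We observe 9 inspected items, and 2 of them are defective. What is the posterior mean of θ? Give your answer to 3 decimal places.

Posterior mean ≈ 0.474

Observing 2 successes and 7 failures updates Beta(9, 5.2) by adding the success and failure counts to the two shape parameters: α = 9+2 = 11, β = 5.2+7 = 12.2.
Posterior mean = α/(α+β) = 11/23.2 = 0.474.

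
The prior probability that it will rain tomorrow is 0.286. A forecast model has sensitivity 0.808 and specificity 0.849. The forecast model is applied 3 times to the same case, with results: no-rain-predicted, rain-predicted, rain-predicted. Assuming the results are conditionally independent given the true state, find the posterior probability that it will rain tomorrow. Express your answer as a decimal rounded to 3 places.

Posterior P(H) ≈ 0.722

Let H be the event that it will rain tomorrow; start with P(H) = 0.286. P('rain-predicted'|H) = 0.808, P('rain-predicted'|¬H) = 0.151.
Update on result 1 ('no-rain-predicted'): P(H) ← 0.192·0.2860 / (0.192·0.2860 + 0.849·0.7140) = 0.054912/0.66110 = 0.0831.
Update on result 2 ('rain-predicted'): P(H) ← 0.808·0.0831 / (0.808·0.0831 + 0.151·0.9169) = 0.067114/0.20557 = 0.3265.
Update on result 3 ('rain-predicted'): P(H) ← 0.808·0.3265 / (0.808·0.3265 + 0.151·0.6735) = 0.26379/0.36549 = 0.7217.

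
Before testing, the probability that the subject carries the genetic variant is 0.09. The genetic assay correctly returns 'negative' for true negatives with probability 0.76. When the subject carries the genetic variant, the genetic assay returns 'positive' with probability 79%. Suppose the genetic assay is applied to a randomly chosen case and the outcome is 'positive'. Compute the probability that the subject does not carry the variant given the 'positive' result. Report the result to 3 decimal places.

Let H be the event that the subject carries the genetic variant. P(H) = 0.09, so P(¬H) = 0.91. With E the 'positive' result, P(E|H) = 0.79 and P(E|¬H) = 0.24.
P(E) = 0.79·0.09 + 0.24·0.91 = 0.071100 + 0.21840 = 0.28950.
By Bayes' theorem, P(H|E) = 0.071100 / 0.28950 = 0.246. Hence P(¬H|E) = 1 − 0.246 = 0.754.

P(¬H | E) ≈ 0.754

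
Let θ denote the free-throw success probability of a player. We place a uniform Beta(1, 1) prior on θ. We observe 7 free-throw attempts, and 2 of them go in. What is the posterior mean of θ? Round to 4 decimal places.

Posterior mean ≈ 0.3333

The binomial likelihood is conjugate to the Beta prior: with 2 successes and 5 failures, the posterior is Beta(1+2, 1+5) = Beta(3, 6).
Posterior mean = α/(α+β) = 3/9 = 0.3333.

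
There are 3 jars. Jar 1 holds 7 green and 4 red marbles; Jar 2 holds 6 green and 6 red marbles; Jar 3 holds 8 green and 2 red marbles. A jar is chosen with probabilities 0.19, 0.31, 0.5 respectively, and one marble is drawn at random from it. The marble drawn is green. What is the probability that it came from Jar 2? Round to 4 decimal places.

Tabulate prior·likelihood by source: [1] prior 0.19, lik 0.6364, product 0.1209; [2] prior 0.31, lik 0.5, product 0.1550; [3] prior 0.5, lik 0.8, product 0.4000.
Normalizing constant = 0.67591; the posterior for Jar 2 is its product over the sum, 0.1550/0.67591 = 0.2293.

Posterior probability ≈ 0.2293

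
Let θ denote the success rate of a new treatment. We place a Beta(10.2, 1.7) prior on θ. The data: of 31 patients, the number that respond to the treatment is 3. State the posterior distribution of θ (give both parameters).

Posterior: Beta(13.2, 29.7)

Observing 3 successes and 28 failures updates Beta(10.2, 1.7) by adding the success and failure counts to the two shape parameters: α = 10.2+3 = 13.2, β = 1.7+28 = 29.7.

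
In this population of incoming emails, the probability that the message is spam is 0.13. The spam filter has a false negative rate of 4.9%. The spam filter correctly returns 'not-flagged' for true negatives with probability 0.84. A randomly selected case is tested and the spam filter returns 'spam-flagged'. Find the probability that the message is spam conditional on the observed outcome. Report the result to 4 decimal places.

P(H | E) ≈ 0.4704

Write H for 'the message is spam'. Prior odds H:¬H = 0.13/0.87 = 0.14943. For the 'spam-flagged' outcome, the likelihood ratio is 0.951/0.16 = 5.9437.
Posterior odds = 0.14943 × 5.9437 = 0.88815, so P(H|E) = 0.88815/(1+0.88815) = 0.4704.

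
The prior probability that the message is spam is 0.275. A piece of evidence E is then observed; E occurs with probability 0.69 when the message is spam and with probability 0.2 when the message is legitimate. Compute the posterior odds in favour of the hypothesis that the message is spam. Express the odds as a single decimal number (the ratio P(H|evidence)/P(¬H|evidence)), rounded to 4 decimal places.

Posterior odds ≈ 1.3086

Prior odds = 0.275/(1−0.275) = 0.37931.
Likelihood ratio for E = 0.69/0.2 = 3.4500.
Posterior odds = prior odds × LR = 1.3086.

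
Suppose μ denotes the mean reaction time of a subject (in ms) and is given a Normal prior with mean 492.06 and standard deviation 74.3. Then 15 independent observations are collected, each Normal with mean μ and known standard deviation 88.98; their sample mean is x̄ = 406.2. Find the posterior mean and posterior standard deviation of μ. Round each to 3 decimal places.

Posterior mean ≈ 413.693; posterior SD ≈ 21.949

Prior precision 1/τ₀² = 1/74.3² = 0.00018114; data precision n/σ² = 15/88.98² = 0.00189455.
Posterior precision = 0.00018114 + 0.00189455 = 0.00207570, giving posterior SD = 1/√0.00207570 = 21.949.
Posterior mean = (0.00018114·492.06 + 0.00189455·406.2) / 0.00207570 = 413.693.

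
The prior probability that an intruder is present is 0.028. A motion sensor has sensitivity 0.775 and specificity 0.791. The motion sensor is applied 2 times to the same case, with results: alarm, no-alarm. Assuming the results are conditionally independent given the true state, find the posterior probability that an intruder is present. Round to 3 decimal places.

Posterior P(H) ≈ 0.029

Let H be the event that an intruder is present; start with P(H) = 0.028. P('alarm'|H) = 0.775, P('alarm'|¬H) = 0.209.
Update on result 1 ('alarm'): P(H) ← 0.775·0.0280 / (0.775·0.0280 + 0.209·0.9720) = 0.021700/0.22485 = 0.0965.
Update on result 2 ('no-alarm'): P(H) ← 0.225·0.0965 / (0.225·0.0965 + 0.791·0.9035) = 0.021715/0.73638 = 0.0295.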